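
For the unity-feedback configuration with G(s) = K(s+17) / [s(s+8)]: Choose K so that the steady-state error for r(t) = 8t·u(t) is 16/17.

G(s) has one factor of s in the denominator, so the system is type 1.
K_v = lim_{s→0} s·G(s) = K·17 / (8) = 2.125·K.
e_ss = 8/K_v = 16/17 ⇒ K_v = 8.5 ⇒ K = 8.5/2.125 = 4.

4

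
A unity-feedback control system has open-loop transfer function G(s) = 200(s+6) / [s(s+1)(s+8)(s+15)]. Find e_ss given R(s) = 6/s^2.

0.6

G(s) has one factor of s in the denominator, so the system is type 1.
K_v = lim_{s→0} s·G(s) = 200·6 / (1·8·15) = 10.
e_ss = 6/K_v = 6/10 = 0.6.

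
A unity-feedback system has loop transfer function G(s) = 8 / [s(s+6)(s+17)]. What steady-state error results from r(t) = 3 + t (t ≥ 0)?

System type = 1 (one pole at s=0). Treating each term separately:
  • 3: tracked with zero error.
  • t: e_ss = 1/K_v with K_v=4/51 → 12.75.
Total e_ss = 12.75.

12.75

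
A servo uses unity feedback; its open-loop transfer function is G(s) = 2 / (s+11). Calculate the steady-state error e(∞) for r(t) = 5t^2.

infinity

System type = 0 (no poles at s=0).
K_a = lim_{s→0} s^2·G(s) = 0; the steady-state error to this parabolic input grows without bound.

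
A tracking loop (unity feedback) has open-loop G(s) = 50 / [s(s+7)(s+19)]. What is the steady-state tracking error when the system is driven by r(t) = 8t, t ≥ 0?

21.28

One free integrator in G(s): this is a type 1 system.
K_v = lim_{s→0} s·G(s) = 50 / (7·19) = 50/133.
e_ss = 8/K_v = 8/(50/133) = 21.28.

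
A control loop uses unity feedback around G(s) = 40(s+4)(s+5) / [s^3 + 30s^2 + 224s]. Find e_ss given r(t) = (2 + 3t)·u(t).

0.84

The denominator has no term below 224s — 1 pole at s=0, type 1. Taking each input component in turn:
  • 2: tracked with zero error.
  • 3t: e_ss = 3/K_v with K_v=25/7 → 0.84.
Total e_ss = 0.84.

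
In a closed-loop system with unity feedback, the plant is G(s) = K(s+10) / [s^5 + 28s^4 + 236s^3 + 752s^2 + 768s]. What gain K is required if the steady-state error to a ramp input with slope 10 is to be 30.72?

25

The denominator has no term below 768s — 1 pole at s=0, type 1.
K_v = lim_{s→0} s·G(s) = K·10 / 768 = (5/384)·K.
e_ss = 10/K_v = 30.72 ⇒ K_v = 125/384 ⇒ K = (125/384)/(5/384) = 25.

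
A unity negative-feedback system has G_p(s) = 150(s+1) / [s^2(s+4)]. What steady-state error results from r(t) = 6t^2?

0.32

The open loop has two poles at the origin → type 2 system.
K_a = lim_{s→0} s^2·G_p(s) = 150·1 / (4) = 37.5.
r(t) = 6t^2 gives R(s) = 12/s^3.
e_ss = 12/K_a = 12/37.5 = 0.32.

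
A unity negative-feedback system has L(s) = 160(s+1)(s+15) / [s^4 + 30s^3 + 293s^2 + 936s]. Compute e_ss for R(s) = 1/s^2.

0.39

The denominator has no term below 936s — 1 pole at s=0, type 1.
K_v = lim_{s→0} s·L(s) = 160·1·15 / 936 = 100/39.
e_ss = 1/K_v = 1/(100/39) = 0.39.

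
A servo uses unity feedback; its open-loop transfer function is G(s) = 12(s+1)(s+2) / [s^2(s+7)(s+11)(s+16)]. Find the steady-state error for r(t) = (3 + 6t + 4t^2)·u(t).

Two free integrators in G(s): this is a type 2 system. By superposition:
  • 3: tracked with zero error.
  • 6t: tracked with zero error.
  • 4t^2: e_ss = 8/K_a with K_a=3/154 → 1232/3.
Total e_ss = 1232/3.

1232/3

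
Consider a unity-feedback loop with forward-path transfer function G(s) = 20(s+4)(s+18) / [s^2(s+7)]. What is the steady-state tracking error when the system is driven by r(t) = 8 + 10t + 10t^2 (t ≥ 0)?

G(s) has two factors of s in the denominator, so the system is type 2. By superposition:
  • 8: tracked with zero error.
  • 10t: tracked with zero error.
  • 10t^2: e_ss = 20/K_a with K_a=1440/7 → 7/72.
Total e_ss = 7/72.

7/72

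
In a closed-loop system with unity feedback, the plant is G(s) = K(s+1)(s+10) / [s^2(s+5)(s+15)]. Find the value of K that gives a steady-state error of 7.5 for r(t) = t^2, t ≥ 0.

System type = 2 (two poles at s=0).
K_a = lim_{s→0} s^2·G(s) = K·1·10 / (5·15) = (2/15)·K.
e_ss = 2/K_a = 7.5 ⇒ K_a = 4/15 ⇒ K = (4/15)/(2/15) = 2.

2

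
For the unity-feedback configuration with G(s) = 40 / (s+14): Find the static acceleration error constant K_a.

No free integrators in G(s): this is a type 0 system.
K_a = lim_{s→0} s^2·G(s) = 0 (the extra factor of s kills the finite limit).

0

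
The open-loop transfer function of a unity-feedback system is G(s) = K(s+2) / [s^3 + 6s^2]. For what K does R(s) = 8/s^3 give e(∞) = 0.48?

50

Factoring s^2 from the denominator leaves a polynomial with constant term 6, so the system is type 2.
K_a = lim_{s→0} s^2·G(s) = K·2 / 6 = (1/3)·K.
e_ss = 8/K_a = 0.48 ⇒ K_a = 50/3 ⇒ K = (50/3)/(1/3) = 50.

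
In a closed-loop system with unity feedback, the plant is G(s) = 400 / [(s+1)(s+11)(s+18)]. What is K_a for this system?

The open loop has no poles at the origin → type 0 system.
K_a = lim_{s→0} s^2·G(s) = 0 (the extra factor of s kills the finite limit).

0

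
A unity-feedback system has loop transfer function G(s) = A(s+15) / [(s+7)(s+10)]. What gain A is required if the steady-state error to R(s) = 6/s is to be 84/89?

The open loop has no poles at the origin → type 0 system.
K_p = lim_{s→0} G(s) = A·15 / (7·10) = (3/14)·A.
e_ss = 6/(1 + K_p) = 84/89 ⇒ 1 + (3/14)·A = 89/14 ⇒ A = 25.

25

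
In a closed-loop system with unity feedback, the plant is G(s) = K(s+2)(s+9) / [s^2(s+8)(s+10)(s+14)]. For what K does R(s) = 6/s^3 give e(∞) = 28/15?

System type = 2 (two poles at s=0).
K_a = lim_{s→0} s^2·G(s) = K·2·9 / (8·10·14) = (9/560)·K.
e_ss = 6/K_a = 28/15 ⇒ K_a = 45/14 ⇒ K = (45/14)/(9/560) = 200.

200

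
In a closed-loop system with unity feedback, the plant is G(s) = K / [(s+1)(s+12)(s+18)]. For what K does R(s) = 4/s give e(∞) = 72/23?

System type = 0 (no poles at s=0).
K_p = lim_{s→0} G(s) = K / (1·12·18) = (1/216)·K.
e_ss = 4/(1 + K_p) = 72/23 ⇒ 1 + (1/216)·K = 23/18 ⇒ K = 60.

60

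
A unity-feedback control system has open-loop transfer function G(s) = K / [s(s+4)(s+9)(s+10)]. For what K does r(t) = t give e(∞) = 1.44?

System type = 1 (one pole at s=0).
K_v = lim_{s→0} s·G(s) = K / (4·9·10) = (1/360)·K.
e_ss = 1/K_v = 1.44 ⇒ K_v = 25/36 ⇒ K = (25/36)/(1/360) = 250.

250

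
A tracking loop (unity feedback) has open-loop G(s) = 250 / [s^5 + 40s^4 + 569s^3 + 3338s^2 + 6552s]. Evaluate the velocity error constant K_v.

125/3276

Lowest-order denominator term is 6552s, so the open loop has 1 pole at the origin → type 1 system.
K_v = lim_{s→0} s·G(s) = 250 / 6552 = 125/3276.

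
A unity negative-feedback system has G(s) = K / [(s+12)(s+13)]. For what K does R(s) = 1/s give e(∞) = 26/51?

150

G(s) has no factors of s in the denominator, so the system is type 0.
K_p = lim_{s→0} G(s) = K / (12·13) = (1/156)·K.
e_ss = 1/(1 + K_p) = 26/51 ⇒ 1 + (1/156)·K = 51/26 ⇒ K = 150.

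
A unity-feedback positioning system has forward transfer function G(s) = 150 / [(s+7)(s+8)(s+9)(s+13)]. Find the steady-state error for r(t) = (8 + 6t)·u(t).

The open loop has no poles at the origin → type 0 system. Taking each input component in turn:
  • 8: e_ss = 8/(1+K_p) with K_p=25/1092 → 8736/1117.
  • 6t: a type-0 system cannot track it, e_ss → ∞.
The unbounded component dominates.

infinity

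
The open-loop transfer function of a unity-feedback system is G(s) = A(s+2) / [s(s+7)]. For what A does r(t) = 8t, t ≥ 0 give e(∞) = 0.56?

50

System type = 1 (one pole at s=0).
K_v = lim_{s→0} s·G(s) = A·2 / (7) = (2/7)·A.
e_ss = 8/K_v = 0.56 ⇒ K_v = 100/7 ⇒ A = (100/7)/(2/7) = 50.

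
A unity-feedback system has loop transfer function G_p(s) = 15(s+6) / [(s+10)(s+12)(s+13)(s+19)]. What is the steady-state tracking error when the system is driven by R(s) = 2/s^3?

The open loop has no poles at the origin → type 0 system.
For a type-0 system K_a = 0, so e_ss to a parabolic input is unbounded.

infinity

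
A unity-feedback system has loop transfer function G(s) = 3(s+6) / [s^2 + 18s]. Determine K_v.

Lowest-order denominator term is 18s, so the open loop has 1 pole at the origin → type 1 system.
K_v = lim_{s→0} s·G(s) = 3·6 / 18 = 1.

1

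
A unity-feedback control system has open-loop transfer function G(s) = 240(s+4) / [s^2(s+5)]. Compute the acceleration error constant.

192

The open loop has two poles at the origin → type 2 system.
K_a = lim_{s→0} s^2·G(s) = 240·4 / (5) = 192.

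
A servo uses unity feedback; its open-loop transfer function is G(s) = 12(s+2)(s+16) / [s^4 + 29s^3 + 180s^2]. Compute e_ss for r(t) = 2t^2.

Lowest-order denominator term is 180s^2, so the open loop has 2 poles at the origin → type 2 system.
K_a = lim_{s→0} s^2·G(s) = 12·2·16 / 180 = 32/15.
r(t) = 2t^2 gives R(s) = 4/s^3.
e_ss = 4/K_a = 4/(32/15) = 1.875.

1.875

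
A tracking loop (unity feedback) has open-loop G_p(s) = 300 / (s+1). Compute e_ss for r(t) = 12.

System type = 0 (no poles at s=0).
K_p = lim_{s→0} G_p(s) = 300 / (1) = 300.
e_ss = 12/(1 + K_p) = 12/301.

12/301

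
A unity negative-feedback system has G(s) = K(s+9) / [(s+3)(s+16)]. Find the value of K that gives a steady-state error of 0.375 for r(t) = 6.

System type = 0 (no poles at s=0).
K_p = lim_{s→0} G(s) = K·9 / (3·16) = 0.1875·K.
e_ss = 6/(1 + K_p) = 0.375 ⇒ 1 + 0.1875·K = 16 ⇒ K = 80.

80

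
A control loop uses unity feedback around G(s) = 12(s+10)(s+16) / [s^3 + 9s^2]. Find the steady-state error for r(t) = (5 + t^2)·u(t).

Lowest-order denominator term is 9s^2, so the open loop has 2 poles at the origin → type 2 system. Taking each input component in turn:
  • 5: tracked with zero error.
  • t^2: e_ss = 2/K_a with K_a=640/3 → 3/320.
Total e_ss = 3/320.

3/320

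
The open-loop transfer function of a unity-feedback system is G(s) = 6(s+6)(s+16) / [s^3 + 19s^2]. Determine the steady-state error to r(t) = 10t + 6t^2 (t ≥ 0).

Factoring s^2 from the denominator leaves a polynomial with constant term 19, so the system is type 2. Taking each input component in turn:
  • 10t: tracked with zero error.
  • 6t^2: e_ss = 12/K_a with K_a=576/19 → 19/48.
Total e_ss = 19/48.

19/48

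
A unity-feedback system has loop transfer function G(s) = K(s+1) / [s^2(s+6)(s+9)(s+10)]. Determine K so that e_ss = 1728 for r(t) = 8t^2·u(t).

5

Two free integrators in G(s): this is a type 2 system.
K_a = lim_{s→0} s^2·G(s) = K·1 / (6·9·10) = (1/540)·K.
e_ss = 16/K_a = 1728 ⇒ K_a = 1/108 ⇒ K = (1/108)/(1/540) = 5.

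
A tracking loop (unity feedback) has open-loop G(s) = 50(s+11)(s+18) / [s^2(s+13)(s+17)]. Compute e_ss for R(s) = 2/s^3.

221/4950

Two free integrators in G(s): this is a type 2 system.
K_a = lim_{s→0} s^2·G(s) = 50·11·18 / (13·17) = 9900/221.
r(t) = t^2 gives R(s) = 2/s^3.
e_ss = 2/K_a = 2/(9900/221) = 221/4950.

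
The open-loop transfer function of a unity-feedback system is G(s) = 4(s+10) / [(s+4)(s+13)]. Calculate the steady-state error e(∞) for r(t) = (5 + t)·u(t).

infinity

System type = 0 (no poles at s=0). Taking each input component in turn:
  • 5: e_ss = 5/(1+K_p) with K_p=10/13 → 65/23.
  • t: a type-0 system cannot track it, e_ss → ∞.
The unbounded component dominates.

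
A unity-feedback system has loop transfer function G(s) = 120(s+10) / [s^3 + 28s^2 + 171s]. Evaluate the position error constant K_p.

K_p = lim_{s→0} G(s); with 1 pole at the origin the limit diverges, so K_p = ∞.

infinity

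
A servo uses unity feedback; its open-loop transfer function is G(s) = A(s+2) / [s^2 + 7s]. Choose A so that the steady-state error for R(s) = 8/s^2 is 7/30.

Lowest-order denominator term is 7s, so the open loop has 1 pole at the origin → type 1 system.
K_v = lim_{s→0} s·G(s) = A·2 / 7 = (2/7)·A.
e_ss = 8/K_v = 7/30 ⇒ K_v = 240/7 ⇒ A = (240/7)/(2/7) = 120.

120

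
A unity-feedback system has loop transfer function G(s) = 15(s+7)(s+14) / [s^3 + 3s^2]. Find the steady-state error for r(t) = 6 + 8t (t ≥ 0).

The denominator has no term below 3s^2 — 2 poles at s=0, type 2. Taking each input component in turn:
  • 6: tracked with zero error.
  • 8t: tracked with zero error.
Total e_ss = 0.

0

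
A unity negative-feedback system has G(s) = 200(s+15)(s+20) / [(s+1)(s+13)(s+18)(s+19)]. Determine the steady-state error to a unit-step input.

741/10741

G(s) has no factors of s in the denominator, so the system is type 0.
K_p = lim_{s→0} G(s) = 200·15·20 / (1·13·18·19) = 10000/741.
e_ss = 1/(1 + K_p) = 1/(10741/741) = 741/10741.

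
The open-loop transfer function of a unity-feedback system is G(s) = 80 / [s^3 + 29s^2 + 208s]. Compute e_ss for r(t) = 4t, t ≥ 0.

10.4

Lowest-order denominator term is 208s, so the open loop has 1 pole at the origin → type 1 system.
K_v = lim_{s→0} s·G(s) = 80 / 208 = 5/13.
e_ss = 4/K_v = 4/(5/13) = 10.4.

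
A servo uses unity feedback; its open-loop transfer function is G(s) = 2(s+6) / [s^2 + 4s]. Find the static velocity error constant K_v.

3

The denominator has no term below 4s — 1 pole at s=0, type 1.
K_v = lim_{s→0} s·G(s) = 2·6 / 4 = 3.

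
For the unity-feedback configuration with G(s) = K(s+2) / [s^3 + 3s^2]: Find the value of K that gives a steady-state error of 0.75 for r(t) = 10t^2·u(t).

Factoring s^2 from the denominator leaves a polynomial with constant term 3, so the system is type 2.
K_a = lim_{s→0} s^2·G(s) = K·2 / 3 = (2/3)·K.
e_ss = 20/K_a = 0.75 ⇒ K_a = 80/3 ⇒ K = (80/3)/(2/3) = 40.

40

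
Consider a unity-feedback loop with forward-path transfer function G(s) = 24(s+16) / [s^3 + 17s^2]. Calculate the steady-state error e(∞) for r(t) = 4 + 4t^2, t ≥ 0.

17/48

Lowest-order denominator term is 17s^2, so the open loop has 2 poles at the origin → type 2 system. Taking each input component in turn:
  • 4: tracked with zero error.
  • 4t^2: e_ss = 8/K_a with K_a=384/17 → 17/48.
Total e_ss = 17/48.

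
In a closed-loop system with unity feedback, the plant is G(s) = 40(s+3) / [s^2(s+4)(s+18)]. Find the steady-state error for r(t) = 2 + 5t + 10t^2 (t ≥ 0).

12

G(s) has two factors of s in the denominator, so the system is type 2. Taking each input component in turn:
  • 2: tracked with zero error.
  • 5t: tracked with zero error.
  • 10t^2: e_ss = 20/K_a with K_a=5/3 → 12.
Total e_ss = 12.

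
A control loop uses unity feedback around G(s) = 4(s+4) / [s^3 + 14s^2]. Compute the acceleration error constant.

The denominator has no term below 14s^2 — 2 poles at s=0, type 2.
K_a = lim_{s→0} s^2·G(s) = 4·4 / 14 = 8/7.

8/7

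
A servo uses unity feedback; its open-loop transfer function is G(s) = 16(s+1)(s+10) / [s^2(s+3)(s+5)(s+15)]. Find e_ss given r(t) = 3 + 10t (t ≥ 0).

Two free integrators in G(s): this is a type 2 system. Treating each term separately:
  • 3: tracked with zero error.
  • 10t: tracked with zero error.
Total e_ss = 0.

0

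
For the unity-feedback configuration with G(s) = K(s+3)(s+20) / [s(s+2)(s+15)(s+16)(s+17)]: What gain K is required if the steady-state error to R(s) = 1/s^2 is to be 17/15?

120

The open loop has one pole at the origin → type 1 system.
K_v = lim_{s→0} s·G(s) = K·3·20 / (2·15·16·17) = (1/136)·K.
e_ss = 1/K_v = 17/15 ⇒ K_v = 15/17 ⇒ K = (15/17)/(1/136) = 120.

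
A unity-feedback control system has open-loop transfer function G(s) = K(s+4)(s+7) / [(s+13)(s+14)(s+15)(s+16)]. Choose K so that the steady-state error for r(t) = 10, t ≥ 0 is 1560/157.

10

System type = 0 (no poles at s=0).
K_p = lim_{s→0} G(s) = K·4·7 / (13·14·15·16) = (1/1560)·K.
e_ss = 10/(1 + K_p) = 1560/157 ⇒ 1 + (1/1560)·K = 157/156 ⇒ K = 10.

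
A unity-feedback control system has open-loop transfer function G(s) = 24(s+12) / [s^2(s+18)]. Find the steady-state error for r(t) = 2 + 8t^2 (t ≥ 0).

1

The open loop has two poles at the origin → type 2 system. By superposition:
  • 2: tracked with zero error.
  • 8t^2: e_ss = 16/K_a with K_a=16 → 1.
Total e_ss = 1.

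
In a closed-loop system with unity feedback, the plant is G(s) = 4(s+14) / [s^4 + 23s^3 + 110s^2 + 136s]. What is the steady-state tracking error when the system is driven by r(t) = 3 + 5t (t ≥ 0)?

85/7

The denominator has no term below 136s — 1 pole at s=0, type 1. Taking each input component in turn:
  • 3: tracked with zero error.
  • 5t: e_ss = 5/K_v with K_v=7/17 → 85/7.
Total e_ss = 85/7.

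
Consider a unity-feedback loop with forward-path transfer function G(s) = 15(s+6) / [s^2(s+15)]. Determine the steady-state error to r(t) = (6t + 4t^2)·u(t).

The open loop has two poles at the origin → type 2 system. Taking each input component in turn:
  • 6t: tracked with zero error.
  • 4t^2: e_ss = 8/K_a with K_a=6 → 4/3.
Total e_ss = 4/3.

4/3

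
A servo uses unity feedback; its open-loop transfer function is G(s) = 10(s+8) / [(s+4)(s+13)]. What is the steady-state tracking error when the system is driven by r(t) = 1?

G(s) has no factors of s in the denominator, so the system is type 0.
K_p = lim_{s→0} G(s) = 10·8 / (4·13) = 20/13.
e_ss = 1/(1 + K_p) = 1/(33/13) = 13/33.

13/33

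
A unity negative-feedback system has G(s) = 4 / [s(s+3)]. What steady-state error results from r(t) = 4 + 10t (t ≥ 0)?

7.5

G(s) has one factor of s in the denominator, so the system is type 1. By superposition:
  • 4: tracked with zero error.
  • 10t: e_ss = 10/K_v with K_v=4/3 → 7.5.
Total e_ss = 7.5.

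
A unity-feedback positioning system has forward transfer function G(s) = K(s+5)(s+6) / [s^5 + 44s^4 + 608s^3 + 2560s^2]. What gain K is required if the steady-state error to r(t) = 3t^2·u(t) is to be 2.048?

250

Factoring s^2 from the denominator leaves a polynomial with constant term 2560, so the system is type 2.
K_a = lim_{s→0} s^2·G(s) = K·5·6 / 2560 = (3/256)·K.
e_ss = 6/K_a = 2.048 ⇒ K_a = 375/128 ⇒ K = (375/128)/(3/256) = 250.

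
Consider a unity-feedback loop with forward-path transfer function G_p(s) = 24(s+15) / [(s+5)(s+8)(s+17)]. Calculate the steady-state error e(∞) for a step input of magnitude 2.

17/13

The open loop has no poles at the origin → type 0 system.
K_p = lim_{s→0} G_p(s) = 24·15 / (5·8·17) = 9/17.
e_ss = 2/(1 + K_p) = 2/(26/17) = 17/13.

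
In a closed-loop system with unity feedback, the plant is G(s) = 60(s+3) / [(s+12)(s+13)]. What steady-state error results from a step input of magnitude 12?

39/7

No free integrators in G(s): this is a type 0 system.
K_p = lim_{s→0} G(s) = 60·3 / (12·13) = 15/13.
e_ss = 12/(1 + K_p) = 12/(28/13) = 39/7.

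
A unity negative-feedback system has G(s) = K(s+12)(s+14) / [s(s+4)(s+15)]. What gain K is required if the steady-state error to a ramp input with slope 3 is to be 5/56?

12

One free integrator in G(s): this is a type 1 system.
K_v = lim_{s→0} s·G(s) = K·12·14 / (4·15) = 2.8·K.
e_ss = 3/K_v = 5/56 ⇒ K_v = 33.6 ⇒ K = 33.6/2.8 = 12.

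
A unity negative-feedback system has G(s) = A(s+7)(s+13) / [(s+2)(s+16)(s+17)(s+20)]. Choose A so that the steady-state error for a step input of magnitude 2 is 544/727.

The open loop has no poles at the origin → type 0 system.
K_p = lim_{s→0} G(s) = A·7·13 / (2·16·17·20) = (91/10880)·A.
e_ss = 2/(1 + K_p) = 544/727 ⇒ 1 + (91/10880)·A = 727/272 ⇒ A = 200.

200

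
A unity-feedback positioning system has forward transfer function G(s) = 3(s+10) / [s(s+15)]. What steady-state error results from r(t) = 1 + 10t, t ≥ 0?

5

One free integrator in G(s): this is a type 1 system. Treating each term separately:
  • 1: tracked with zero error.
  • 10t: e_ss = 10/K_v with K_v=2 → 5.
Total e_ss = 5.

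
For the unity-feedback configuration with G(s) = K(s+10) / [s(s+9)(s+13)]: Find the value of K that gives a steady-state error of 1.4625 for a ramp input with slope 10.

The open loop has one pole at the origin → type 1 system.
K_v = lim_{s→0} s·G(s) = K·10 / (9·13) = (10/117)·K.
e_ss = 10/K_v = 1.4625 ⇒ K_v = 800/117 ⇒ K = (800/117)/(10/117) = 80.

80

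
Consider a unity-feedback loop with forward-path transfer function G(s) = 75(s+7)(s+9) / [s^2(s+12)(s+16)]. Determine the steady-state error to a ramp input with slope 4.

0

G(s) has two factors of s in the denominator, so the system is type 2.
K_v = ∞ for a type-2 system; e_ss to a ramp is zero.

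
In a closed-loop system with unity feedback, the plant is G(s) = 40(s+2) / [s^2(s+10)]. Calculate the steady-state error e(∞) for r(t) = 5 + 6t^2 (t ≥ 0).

1.5

G(s) has two factors of s in the denominator, so the system is type 2. By superposition:
  • 5: tracked with zero error.
  • 6t^2: e_ss = 12/K_a with K_a=8 → 1.5.
Total e_ss = 1.5.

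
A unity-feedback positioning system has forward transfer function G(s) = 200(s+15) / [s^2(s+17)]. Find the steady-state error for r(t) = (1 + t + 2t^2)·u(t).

17/750

G(s) has two factors of s in the denominator, so the system is type 2. Taking each input component in turn:
  • 1: tracked with zero error.
  • t: tracked with zero error.
  • 2t^2: e_ss = 4/K_a with K_a=3000/17 → 17/750.
Total e_ss = 17/750.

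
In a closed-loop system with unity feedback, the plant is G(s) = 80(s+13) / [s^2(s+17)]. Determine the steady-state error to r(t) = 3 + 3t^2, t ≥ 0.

System type = 2 (two poles at s=0). Taking each input component in turn:
  • 3: tracked with zero error.
  • 3t^2: e_ss = 6/K_a with K_a=1040/17 → 51/520.
Total e_ss = 51/520.

51/520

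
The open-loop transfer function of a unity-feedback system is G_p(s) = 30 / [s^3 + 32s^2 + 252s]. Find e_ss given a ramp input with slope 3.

Lowest-order denominator term is 252s, so the open loop has 1 pole at the origin → type 1 system.
K_v = lim_{s→0} s·G_p(s) = 30 / 252 = 5/42.
e_ss = 3/K_v = 3/(5/42) = 25.2.

25.2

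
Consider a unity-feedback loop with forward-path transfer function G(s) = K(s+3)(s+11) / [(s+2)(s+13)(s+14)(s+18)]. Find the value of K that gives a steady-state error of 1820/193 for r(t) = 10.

System type = 0 (no poles at s=0).
K_p = lim_{s→0} G(s) = K·3·11 / (2·13·14·18) = (11/2184)·K.
e_ss = 10/(1 + K_p) = 1820/193 ⇒ 1 + (11/2184)·K = 193/182 ⇒ K = 12.

12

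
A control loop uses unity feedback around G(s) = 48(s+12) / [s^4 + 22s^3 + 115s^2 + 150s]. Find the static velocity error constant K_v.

3.84

Lowest-order denominator term is 150s, so the open loop has 1 pole at the origin → type 1 system.
K_v = lim_{s→0} s·G(s) = 48·12 / 150 = 3.84.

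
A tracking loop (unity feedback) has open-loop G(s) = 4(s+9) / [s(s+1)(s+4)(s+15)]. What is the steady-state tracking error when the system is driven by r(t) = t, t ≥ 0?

5/3

G(s) has one factor of s in the denominator, so the system is type 1.
K_v = lim_{s→0} s·G(s) = 4·9 / (1·4·15) = 0.6.
e_ss = 1/K_v = 1/0.6 = 5/3.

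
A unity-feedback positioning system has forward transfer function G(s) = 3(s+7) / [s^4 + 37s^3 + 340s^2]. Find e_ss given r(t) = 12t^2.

2720/7

Lowest-order denominator term is 340s^2, so the open loop has 2 poles at the origin → type 2 system.
K_a = lim_{s→0} s^2·G(s) = 3·7 / 340 = 21/340.
r(t) = 12t^2 gives R(s) = 24/s^3.
e_ss = 24/K_a = 24/(21/340) = 2720/7.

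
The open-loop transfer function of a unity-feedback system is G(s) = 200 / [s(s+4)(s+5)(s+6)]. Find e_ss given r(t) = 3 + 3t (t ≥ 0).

System type = 1 (one pole at s=0). Treating each term separately:
  • 3: tracked with zero error.
  • 3t: e_ss = 3/K_v with K_v=5/3 → 1.8.
Total e_ss = 1.8.

1.8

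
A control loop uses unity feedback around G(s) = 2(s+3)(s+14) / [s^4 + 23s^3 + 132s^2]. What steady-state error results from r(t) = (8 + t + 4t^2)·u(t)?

Lowest-order denominator term is 132s^2, so the open loop has 2 poles at the origin → type 2 system. Treating each term separately:
  • 8: tracked with zero error.
  • t: tracked with zero error.
  • 4t^2: e_ss = 8/K_a with K_a=7/11 → 88/7.
Total e_ss = 88/7.

88/7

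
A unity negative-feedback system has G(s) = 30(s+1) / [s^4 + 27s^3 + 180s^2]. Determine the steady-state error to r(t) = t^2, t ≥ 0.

12

Factoring s^2 from the denominator leaves a polynomial with constant term 180, so the system is type 2.
K_a = lim_{s→0} s^2·G(s) = 30·1 / 180 = 1/6.
r(t) = t^2 gives R(s) = 2/s^3.
e_ss = 2/K_a = 2/(1/6) = 12.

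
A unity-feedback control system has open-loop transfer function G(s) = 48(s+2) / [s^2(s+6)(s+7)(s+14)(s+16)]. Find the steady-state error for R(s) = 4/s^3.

G(s) has two factors of s in the denominator, so the system is type 2.
K_a = lim_{s→0} s^2·G(s) = 48·2 / (6·7·14·16) = 1/98.
r(t) = 2t^2 gives R(s) = 4/s^3.
e_ss = 4/K_a = 4/(1/98) = 392.

392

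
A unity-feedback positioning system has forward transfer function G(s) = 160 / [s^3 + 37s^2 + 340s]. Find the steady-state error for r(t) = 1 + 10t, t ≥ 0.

Lowest-order denominator term is 340s, so the open loop has 1 pole at the origin → type 1 system. Treating each term separately:
  • 1: tracked with zero error.
  • 10t: e_ss = 10/K_v with K_v=8/17 → 21.25.
Total e_ss = 21.25.

21.25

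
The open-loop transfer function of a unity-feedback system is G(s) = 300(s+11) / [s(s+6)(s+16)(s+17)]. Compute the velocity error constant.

System type = 1 (one pole at s=0).
K_v = lim_{s→0} s·G(s) = 300·11 / (6·16·17) = 275/136.

275/136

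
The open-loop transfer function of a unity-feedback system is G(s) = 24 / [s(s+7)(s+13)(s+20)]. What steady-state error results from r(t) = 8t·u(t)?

1820/3

One free integrator in G(s): this is a type 1 system.
K_v = lim_{s→0} s·G(s) = 24 / (7·13·20) = 6/455.
e_ss = 8/K_v = 8/(6/455) = 1820/3.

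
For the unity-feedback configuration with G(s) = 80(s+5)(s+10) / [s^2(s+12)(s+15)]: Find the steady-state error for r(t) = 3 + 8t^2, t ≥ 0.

0.72

The open loop has two poles at the origin → type 2 system. By superposition:
  • 3: tracked with zero error.
  • 8t^2: e_ss = 16/K_a with K_a=200/9 → 0.72.
Total e_ss = 0.72.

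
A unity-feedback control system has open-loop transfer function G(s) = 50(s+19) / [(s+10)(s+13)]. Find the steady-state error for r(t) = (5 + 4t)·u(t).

System type = 0 (no poles at s=0). Taking each input component in turn:
  • 5: e_ss = 5/(1+K_p) with K_p=95/13 → 65/108.
  • 4t: a type-0 system cannot track it, e_ss → ∞.
The unbounded component dominates.

infinity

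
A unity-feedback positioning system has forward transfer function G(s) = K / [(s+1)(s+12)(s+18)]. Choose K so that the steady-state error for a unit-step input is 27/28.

System type = 0 (no poles at s=0).
K_p = lim_{s→0} G(s) = K / (1·12·18) = (1/216)·K.
e_ss = 1/(1 + K_p) = 27/28 ⇒ 1 + (1/216)·K = 28/27 ⇒ K = 8.

8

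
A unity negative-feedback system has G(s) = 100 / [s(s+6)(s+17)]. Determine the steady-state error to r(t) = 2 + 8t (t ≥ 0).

System type = 1 (one pole at s=0). By superposition:
  • 2: tracked with zero error.
  • 8t: e_ss = 8/K_v with K_v=50/51 → 8.16.
Total e_ss = 8.16.

8.16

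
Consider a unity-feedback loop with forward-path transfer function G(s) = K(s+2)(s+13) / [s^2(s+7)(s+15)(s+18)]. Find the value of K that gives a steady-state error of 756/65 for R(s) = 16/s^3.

The open loop has two poles at the origin → type 2 system.
K_a = lim_{s→0} s^2·G(s) = K·2·13 / (7·15·18) = (13/945)·K.
e_ss = 16/K_a = 756/65 ⇒ K_a = 260/189 ⇒ K = (260/189)/(13/945) = 100.

100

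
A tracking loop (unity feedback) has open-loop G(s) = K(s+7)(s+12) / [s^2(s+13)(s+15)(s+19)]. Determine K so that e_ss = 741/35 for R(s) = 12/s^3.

25

Two free integrators in G(s): this is a type 2 system.
K_a = lim_{s→0} s^2·G(s) = K·7·12 / (13·15·19) = (28/1235)·K.
e_ss = 12/K_a = 741/35 ⇒ K_a = 140/247 ⇒ K = (140/247)/(28/1235) = 25.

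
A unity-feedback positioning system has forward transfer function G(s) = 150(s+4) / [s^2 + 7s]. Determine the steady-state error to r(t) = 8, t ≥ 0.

Factoring s from the denominator leaves a polynomial with constant term 7, so the system is type 1.
K_p = ∞ for a type-1 system; e_ss to a step is zero.

0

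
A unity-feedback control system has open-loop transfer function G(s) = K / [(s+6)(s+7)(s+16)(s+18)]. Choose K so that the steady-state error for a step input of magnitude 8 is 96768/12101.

5

The open loop has no poles at the origin → type 0 system.
K_p = lim_{s→0} G(s) = K / (6·7·16·18) = (1/12096)·K.
e_ss = 8/(1 + K_p) = 96768/12101 ⇒ 1 + (1/12096)·K = 12101/12096 ⇒ K = 5.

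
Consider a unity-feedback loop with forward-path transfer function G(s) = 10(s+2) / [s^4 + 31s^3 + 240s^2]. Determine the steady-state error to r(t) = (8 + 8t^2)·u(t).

192

Factoring s^2 from the denominator leaves a polynomial with constant term 240, so the system is type 2. Taking each input component in turn:
  • 8: tracked with zero error.
  • 8t^2: e_ss = 16/K_a with K_a=1/12 → 192.
Total e_ss = 192.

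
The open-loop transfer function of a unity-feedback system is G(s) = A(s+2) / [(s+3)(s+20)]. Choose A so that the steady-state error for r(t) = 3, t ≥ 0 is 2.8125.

2

No free integrators in G(s): this is a type 0 system.
K_p = lim_{s→0} G(s) = A·2 / (3·20) = (1/30)·A.
e_ss = 3/(1 + K_p) = 2.8125 ⇒ 1 + (1/30)·A = 16/15 ⇒ A = 2.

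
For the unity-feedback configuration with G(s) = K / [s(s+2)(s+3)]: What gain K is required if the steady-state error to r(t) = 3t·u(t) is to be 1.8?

10

One free integrator in G(s): this is a type 1 system.
K_v = lim_{s→0} s·G(s) = K / (2·3) = (1/6)·K.
e_ss = 3/K_v = 1.8 ⇒ K_v = 5/3 ⇒ K = (5/3)/(1/6) = 10.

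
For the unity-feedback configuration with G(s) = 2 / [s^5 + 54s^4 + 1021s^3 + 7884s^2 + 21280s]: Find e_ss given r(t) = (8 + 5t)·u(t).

53200

Factoring s from the denominator leaves a polynomial with constant term 21280, so the system is type 1. By superposition:
  • 8: tracked with zero error.
  • 5t: e_ss = 5/K_v with K_v=1/10640 → 53200.
Total e_ss = 53200.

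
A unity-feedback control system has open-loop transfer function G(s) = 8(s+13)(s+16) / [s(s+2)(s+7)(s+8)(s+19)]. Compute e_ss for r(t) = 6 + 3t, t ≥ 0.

The open loop has one pole at the origin → type 1 system. By superposition:
  • 6: tracked with zero error.
  • 3t: e_ss = 3/K_v with K_v=104/133 → 399/104.
Total e_ss = 399/104.

399/104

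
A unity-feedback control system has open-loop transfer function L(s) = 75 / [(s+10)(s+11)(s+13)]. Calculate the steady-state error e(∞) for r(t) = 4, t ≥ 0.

1144/301

System type = 0 (no poles at s=0).
K_p = lim_{s→0} L(s) = 75 / (10·11·13) = 15/286.
e_ss = 4/(1 + K_p) = 4/(301/286) = 1144/301.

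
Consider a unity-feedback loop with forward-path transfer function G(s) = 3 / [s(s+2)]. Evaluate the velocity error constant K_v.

One free integrator in G(s): this is a type 1 system.
K_v = lim_{s→0} s·G(s) = 3 / (2) = 1.5.

1.5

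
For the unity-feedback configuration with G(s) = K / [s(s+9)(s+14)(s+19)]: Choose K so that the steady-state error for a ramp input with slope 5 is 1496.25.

8

One free integrator in G(s): this is a type 1 system.
K_v = lim_{s→0} s·G(s) = K / (9·14·19) = (1/2394)·K.
e_ss = 5/K_v = 1496.25 ⇒ K_v = 4/1197 ⇒ K = (4/1197)/(1/2394) = 8.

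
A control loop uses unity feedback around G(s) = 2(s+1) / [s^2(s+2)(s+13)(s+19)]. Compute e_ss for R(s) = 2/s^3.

494

G(s) has two factors of s in the denominator, so the system is type 2.
K_a = lim_{s→0} s^2·G(s) = 2·1 / (2·13·19) = 1/247.
r(t) = t^2 gives R(s) = 2/s^3.
e_ss = 2/K_a = 2/(1/247) = 494.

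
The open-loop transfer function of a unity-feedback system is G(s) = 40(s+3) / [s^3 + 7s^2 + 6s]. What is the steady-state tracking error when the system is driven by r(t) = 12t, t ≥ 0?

The denominator has no term below 6s — 1 pole at s=0, type 1.
K_v = lim_{s→0} s·G(s) = 40·3 / 6 = 20.
e_ss = 12/K_v = 12/20 = 0.6.

0.6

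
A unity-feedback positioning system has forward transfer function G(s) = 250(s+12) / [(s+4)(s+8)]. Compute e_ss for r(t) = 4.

G(s) has no factors of s in the denominator, so the system is type 0.
K_p = lim_{s→0} G(s) = 250·12 / (4·8) = 93.75.
e_ss = 4/(1 + K_p) = 4/94.75 = 16/379.

16/379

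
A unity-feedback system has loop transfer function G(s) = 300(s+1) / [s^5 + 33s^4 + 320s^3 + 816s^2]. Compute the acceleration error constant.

25/68

Lowest-order denominator term is 816s^2, so the open loop has 2 poles at the origin → type 2 system.
K_a = lim_{s→0} s^2·G(s) = 300·1 / 816 = 25/68.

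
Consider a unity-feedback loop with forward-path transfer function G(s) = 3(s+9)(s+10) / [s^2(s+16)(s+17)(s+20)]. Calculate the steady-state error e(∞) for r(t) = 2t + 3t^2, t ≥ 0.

System type = 2 (two poles at s=0). Taking each input component in turn:
  • 2t: tracked with zero error.
  • 3t^2: e_ss = 6/K_a with K_a=27/544 → 1088/9.
Total e_ss = 1088/9.

1088/9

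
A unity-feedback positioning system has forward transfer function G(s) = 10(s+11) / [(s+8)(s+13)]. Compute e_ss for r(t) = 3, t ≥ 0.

156/107

The open loop has no poles at the origin → type 0 system.
K_p = lim_{s→0} G(s) = 10·11 / (8·13) = 55/52.
e_ss = 3/(1 + K_p) = 3/(107/52) = 156/107.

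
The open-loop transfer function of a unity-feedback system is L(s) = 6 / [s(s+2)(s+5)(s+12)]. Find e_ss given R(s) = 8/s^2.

One free integrator in L(s): this is a type 1 system.
K_v = lim_{s→0} s·L(s) = 6 / (2·5·12) = 0.05.
e_ss = 8/K_v = 8/0.05 = 160.

160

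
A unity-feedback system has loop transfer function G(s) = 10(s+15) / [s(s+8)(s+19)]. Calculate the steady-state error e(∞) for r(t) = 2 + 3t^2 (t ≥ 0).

One free integrator in G(s): this is a type 1 system. Treating each term separately:
  • 2: tracked with zero error.
  • 3t^2: a type-1 system cannot track it, e_ss → ∞.
The unbounded component dominates.

infinity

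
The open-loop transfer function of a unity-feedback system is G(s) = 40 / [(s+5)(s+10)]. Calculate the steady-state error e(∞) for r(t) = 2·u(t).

G(s) has no factors of s in the denominator, so the system is type 0.
K_p = lim_{s→0} G(s) = 40 / (5·10) = 0.8.
e_ss = 2/(1 + K_p) = 2/1.8 = 10/9.

10/9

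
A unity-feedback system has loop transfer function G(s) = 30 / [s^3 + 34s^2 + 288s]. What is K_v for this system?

5/48

The denominator has no term below 288s — 1 pole at s=0, type 1.
K_v = lim_{s→0} s·G(s) = 30 / 288 = 5/48.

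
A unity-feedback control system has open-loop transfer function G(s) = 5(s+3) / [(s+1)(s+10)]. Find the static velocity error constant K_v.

System type = 0 (no poles at s=0).
K_v = lim_{s→0} s·G(s) = 0 (the extra factor of s kills the finite limit).

0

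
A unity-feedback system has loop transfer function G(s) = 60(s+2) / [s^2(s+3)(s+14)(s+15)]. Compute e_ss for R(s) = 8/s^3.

42

System type = 2 (two poles at s=0).
K_a = lim_{s→0} s^2·G(s) = 60·2 / (3·14·15) = 4/21.
r(t) = 4t^2 gives R(s) = 8/s^3.
e_ss = 8/K_a = 8/(4/21) = 42.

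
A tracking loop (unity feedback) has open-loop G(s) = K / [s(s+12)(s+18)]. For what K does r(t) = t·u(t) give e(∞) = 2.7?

One free integrator in G(s): this is a type 1 system.
K_v = lim_{s→0} s·G(s) = K / (12·18) = (1/216)·K.
e_ss = 1/K_v = 2.7 ⇒ K_v = 10/27 ⇒ K = (10/27)/(1/216) = 80.

80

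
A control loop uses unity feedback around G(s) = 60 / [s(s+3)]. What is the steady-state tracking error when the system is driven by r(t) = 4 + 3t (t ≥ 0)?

0.15

G(s) has one factor of s in the denominator, so the system is type 1. Taking each input component in turn:
  • 4: tracked with zero error.
  • 3t: e_ss = 3/K_v with K_v=20 → 0.15.
Total e_ss = 0.15.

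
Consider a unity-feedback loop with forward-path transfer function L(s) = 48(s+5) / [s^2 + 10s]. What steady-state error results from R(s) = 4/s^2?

1/6

Lowest-order denominator term is 10s, so the open loop has 1 pole at the origin → type 1 system.
K_v = lim_{s→0} s·L(s) = 48·5 / 10 = 24.
e_ss = 4/K_v = 4/24 = 1/6.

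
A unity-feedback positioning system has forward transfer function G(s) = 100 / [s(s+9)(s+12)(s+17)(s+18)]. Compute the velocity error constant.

25/8262

One free integrator in G(s): this is a type 1 system.
K_v = lim_{s→0} s·G(s) = 100 / (9·12·17·18) = 25/8262.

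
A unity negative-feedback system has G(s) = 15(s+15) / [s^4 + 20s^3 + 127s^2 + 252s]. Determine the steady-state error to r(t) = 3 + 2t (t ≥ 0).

2.24

Factoring s from the denominator leaves a polynomial with constant term 252, so the system is type 1. By superposition:
  • 3: tracked with zero error.
  • 2t: e_ss = 2/K_v with K_v=25/28 → 2.24.
Total e_ss = 2.24.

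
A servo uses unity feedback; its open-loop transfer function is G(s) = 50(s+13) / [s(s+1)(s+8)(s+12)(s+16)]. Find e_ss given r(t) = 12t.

9216/325

System type = 1 (one pole at s=0).
K_v = lim_{s→0} s·G(s) = 50·13 / (1·8·12·16) = 325/768.
e_ss = 12/K_v = 12/(325/768) = 9216/325.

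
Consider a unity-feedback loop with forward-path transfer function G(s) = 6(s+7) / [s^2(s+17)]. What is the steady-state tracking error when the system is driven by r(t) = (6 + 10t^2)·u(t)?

System type = 2 (two poles at s=0). Treating each term separately:
  • 6: tracked with zero error.
  • 10t^2: e_ss = 20/K_a with K_a=42/17 → 170/21.
Total e_ss = 170/21.

170/21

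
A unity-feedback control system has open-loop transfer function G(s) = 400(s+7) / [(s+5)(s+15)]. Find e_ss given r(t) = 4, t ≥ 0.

12/115

G(s) has no factors of s in the denominator, so the system is type 0.
K_p = lim_{s→0} G(s) = 400·7 / (5·15) = 112/3.
e_ss = 4/(1 + K_p) = 4/(115/3) = 12/115.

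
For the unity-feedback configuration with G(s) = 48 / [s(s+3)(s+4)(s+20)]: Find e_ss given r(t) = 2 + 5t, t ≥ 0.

25

The open loop has one pole at the origin → type 1 system. By superposition:
  • 2: tracked with zero error.
  • 5t: e_ss = 5/K_v with K_v=0.2 → 25.
Total e_ss = 25.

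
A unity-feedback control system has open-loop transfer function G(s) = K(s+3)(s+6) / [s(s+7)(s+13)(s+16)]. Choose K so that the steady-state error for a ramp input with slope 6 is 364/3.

4

G(s) has one factor of s in the denominator, so the system is type 1.
K_v = lim_{s→0} s·G(s) = K·3·6 / (7·13·16) = (9/728)·K.
e_ss = 6/K_v = 364/3 ⇒ K_v = 9/182 ⇒ K = (9/182)/(9/728) = 4.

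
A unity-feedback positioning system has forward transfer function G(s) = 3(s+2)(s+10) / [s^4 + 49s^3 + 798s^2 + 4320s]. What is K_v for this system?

The denominator has no term below 4320s — 1 pole at s=0, type 1.
K_v = lim_{s→0} s·G(s) = 3·2·10 / 4320 = 1/72.

1/72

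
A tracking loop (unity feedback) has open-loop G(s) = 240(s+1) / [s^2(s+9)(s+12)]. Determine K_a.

Two free integrators in G(s): this is a type 2 system.
K_a = lim_{s→0} s^2·G(s) = 240·1 / (9·12) = 20/9.

20/9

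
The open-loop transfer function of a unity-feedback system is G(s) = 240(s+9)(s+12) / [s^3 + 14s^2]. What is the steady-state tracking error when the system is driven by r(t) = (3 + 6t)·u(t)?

0

Factoring s^2 from the denominator leaves a polynomial with constant term 14, so the system is type 2. By superposition:
  • 3: tracked with zero error.
  • 6t: tracked with zero error.
Total e_ss = 0.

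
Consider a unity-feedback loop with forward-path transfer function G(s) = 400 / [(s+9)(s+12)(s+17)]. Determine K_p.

G(s) has no factors of s in the denominator, so the system is type 0.
K_p = lim_{s→0} G(s) = 400 / (9·12·17) = 100/459.

100/459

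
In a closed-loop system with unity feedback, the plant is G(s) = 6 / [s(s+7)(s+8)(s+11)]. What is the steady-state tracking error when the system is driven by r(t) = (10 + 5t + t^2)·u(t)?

infinity

System type = 1 (one pole at s=0). Treating each term separately:
  • 10: tracked with zero error.
  • 5t: e_ss = 5/K_v with K_v=3/308 → 1540/3.
  • t^2: a type-1 system cannot track it, e_ss → ∞.
The unbounded component dominates.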